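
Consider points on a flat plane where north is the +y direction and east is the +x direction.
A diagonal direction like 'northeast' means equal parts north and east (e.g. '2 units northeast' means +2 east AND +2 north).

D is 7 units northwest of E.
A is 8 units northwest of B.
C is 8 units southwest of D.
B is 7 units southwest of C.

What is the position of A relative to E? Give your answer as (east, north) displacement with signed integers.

Place E at the origin (east=0, north=0).
  D is 7 units northwest of E: delta (east=-7, north=+7); D at (east=-7, north=7).
  C is 8 units southwest of D: delta (east=-8, north=-8); C at (east=-15, north=-1).
  B is 7 units southwest of C: delta (east=-7, north=-7); B at (east=-22, north=-8).
  A is 8 units northwest of B: delta (east=-8, north=+8); A at (east=-30, north=0).
Therefore A relative to E: (east=-30, north=0).

Answer: A is at (east=-30, north=0) relative to E.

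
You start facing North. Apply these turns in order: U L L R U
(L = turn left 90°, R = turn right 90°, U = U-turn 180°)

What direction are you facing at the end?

Answer: Final heading: West

Derivation:
Start: North
  U (U-turn (180°)) -> South
  L (left (90° counter-clockwise)) -> East
  L (left (90° counter-clockwise)) -> North
  R (right (90° clockwise)) -> East
  U (U-turn (180°)) -> West
Final: West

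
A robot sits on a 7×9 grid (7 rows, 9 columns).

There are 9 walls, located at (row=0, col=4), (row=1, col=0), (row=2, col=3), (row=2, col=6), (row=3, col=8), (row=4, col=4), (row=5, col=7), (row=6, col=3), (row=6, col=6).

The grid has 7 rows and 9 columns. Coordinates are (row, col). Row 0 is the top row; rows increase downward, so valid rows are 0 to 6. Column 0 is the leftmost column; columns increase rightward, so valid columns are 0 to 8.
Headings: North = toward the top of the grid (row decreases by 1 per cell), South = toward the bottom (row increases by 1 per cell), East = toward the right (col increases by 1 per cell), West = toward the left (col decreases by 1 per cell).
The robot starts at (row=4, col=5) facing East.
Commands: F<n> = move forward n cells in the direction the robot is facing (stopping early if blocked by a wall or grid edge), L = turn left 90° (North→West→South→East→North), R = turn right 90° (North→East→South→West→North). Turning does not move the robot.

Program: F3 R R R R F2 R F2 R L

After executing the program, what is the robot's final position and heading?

Answer: Final position: (row=6, col=8), facing South

Derivation:
Start: (row=4, col=5), facing East
  F3: move forward 3, now at (row=4, col=8)
  R: turn right, now facing South
  R: turn right, now facing West
  R: turn right, now facing North
  R: turn right, now facing East
  F2: move forward 0/2 (blocked), now at (row=4, col=8)
  R: turn right, now facing South
  F2: move forward 2, now at (row=6, col=8)
  R: turn right, now facing West
  L: turn left, now facing South
Final: (row=6, col=8), facing South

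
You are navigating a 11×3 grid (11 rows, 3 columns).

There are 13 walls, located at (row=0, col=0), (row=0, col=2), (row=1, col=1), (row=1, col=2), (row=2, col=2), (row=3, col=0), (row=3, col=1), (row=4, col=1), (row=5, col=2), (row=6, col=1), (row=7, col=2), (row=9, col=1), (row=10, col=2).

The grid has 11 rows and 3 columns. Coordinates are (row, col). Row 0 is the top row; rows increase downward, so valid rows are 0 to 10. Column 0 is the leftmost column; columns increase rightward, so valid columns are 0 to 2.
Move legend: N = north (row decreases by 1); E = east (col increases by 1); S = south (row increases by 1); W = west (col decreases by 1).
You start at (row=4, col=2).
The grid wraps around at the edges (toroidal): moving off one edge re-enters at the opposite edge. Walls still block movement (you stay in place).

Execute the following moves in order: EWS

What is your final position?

Start: (row=4, col=2)
  E (east): (row=4, col=2) -> (row=4, col=0)
  W (west): (row=4, col=0) -> (row=4, col=2)
  S (south): blocked, stay at (row=4, col=2)
Final: (row=4, col=2)

Answer: Final position: (row=4, col=2)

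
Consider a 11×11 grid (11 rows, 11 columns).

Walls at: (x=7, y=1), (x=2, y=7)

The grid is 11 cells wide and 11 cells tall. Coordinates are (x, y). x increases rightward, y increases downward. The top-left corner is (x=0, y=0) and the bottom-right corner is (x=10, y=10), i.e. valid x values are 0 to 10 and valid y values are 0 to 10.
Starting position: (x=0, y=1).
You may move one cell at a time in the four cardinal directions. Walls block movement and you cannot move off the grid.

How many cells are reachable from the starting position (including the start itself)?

Answer: Reachable cells: 119

Derivation:
BFS flood-fill from (x=0, y=1):
  Distance 0: (x=0, y=1)
  Distance 1: (x=0, y=0), (x=1, y=1), (x=0, y=2)
  Distance 2: (x=1, y=0), (x=2, y=1), (x=1, y=2), (x=0, y=3)
  Distance 3: (x=2, y=0), (x=3, y=1), (x=2, y=2), (x=1, y=3), (x=0, y=4)
  Distance 4: (x=3, y=0), (x=4, y=1), (x=3, y=2), (x=2, y=3), (x=1, y=4), (x=0, y=5)
  Distance 5: (x=4, y=0), (x=5, y=1), (x=4, y=2), (x=3, y=3), (x=2, y=4), (x=1, y=5), (x=0, y=6)
  Distance 6: (x=5, y=0), (x=6, y=1), (x=5, y=2), (x=4, y=3), (x=3, y=4), (x=2, y=5), (x=1, y=6), (x=0, y=7)
  Distance 7: (x=6, y=0), (x=6, y=2), (x=5, y=3), (x=4, y=4), (x=3, y=5), (x=2, y=6), (x=1, y=7), (x=0, y=8)
  Distance 8: (x=7, y=0), (x=7, y=2), (x=6, y=3), (x=5, y=4), (x=4, y=5), (x=3, y=6), (x=1, y=8), (x=0, y=9)
  Distance 9: (x=8, y=0), (x=8, y=2), (x=7, y=3), (x=6, y=4), (x=5, y=5), (x=4, y=6), (x=3, y=7), (x=2, y=8), (x=1, y=9), (x=0, y=10)
  Distance 10: (x=9, y=0), (x=8, y=1), (x=9, y=2), (x=8, y=3), (x=7, y=4), (x=6, y=5), (x=5, y=6), (x=4, y=7), (x=3, y=8), (x=2, y=9), (x=1, y=10)
  Distance 11: (x=10, y=0), (x=9, y=1), (x=10, y=2), (x=9, y=3), (x=8, y=4), (x=7, y=5), (x=6, y=6), (x=5, y=7), (x=4, y=8), (x=3, y=9), (x=2, y=10)
  Distance 12: (x=10, y=1), (x=10, y=3), (x=9, y=4), (x=8, y=5), (x=7, y=6), (x=6, y=7), (x=5, y=8), (x=4, y=9), (x=3, y=10)
  Distance 13: (x=10, y=4), (x=9, y=5), (x=8, y=6), (x=7, y=7), (x=6, y=8), (x=5, y=9), (x=4, y=10)
  Distance 14: (x=10, y=5), (x=9, y=6), (x=8, y=7), (x=7, y=8), (x=6, y=9), (x=5, y=10)
  Distance 15: (x=10, y=6), (x=9, y=7), (x=8, y=8), (x=7, y=9), (x=6, y=10)
  Distance 16: (x=10, y=7), (x=9, y=8), (x=8, y=9), (x=7, y=10)
  Distance 17: (x=10, y=8), (x=9, y=9), (x=8, y=10)
  Distance 18: (x=10, y=9), (x=9, y=10)
  Distance 19: (x=10, y=10)
Total reachable: 119 (grid has 119 open cells total)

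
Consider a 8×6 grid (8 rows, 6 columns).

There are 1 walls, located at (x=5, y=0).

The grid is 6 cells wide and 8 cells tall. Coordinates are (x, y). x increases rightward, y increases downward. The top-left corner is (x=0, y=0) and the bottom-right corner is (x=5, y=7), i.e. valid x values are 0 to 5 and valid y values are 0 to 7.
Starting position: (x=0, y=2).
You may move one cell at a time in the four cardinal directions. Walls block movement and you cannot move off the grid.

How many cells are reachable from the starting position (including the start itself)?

Answer: Reachable cells: 47

Derivation:
BFS flood-fill from (x=0, y=2):
  Distance 0: (x=0, y=2)
  Distance 1: (x=0, y=1), (x=1, y=2), (x=0, y=3)
  Distance 2: (x=0, y=0), (x=1, y=1), (x=2, y=2), (x=1, y=3), (x=0, y=4)
  Distance 3: (x=1, y=0), (x=2, y=1), (x=3, y=2), (x=2, y=3), (x=1, y=4), (x=0, y=5)
  Distance 4: (x=2, y=0), (x=3, y=1), (x=4, y=2), (x=3, y=3), (x=2, y=4), (x=1, y=5), (x=0, y=6)
  Distance 5: (x=3, y=0), (x=4, y=1), (x=5, y=2), (x=4, y=3), (x=3, y=4), (x=2, y=5), (x=1, y=6), (x=0, y=7)
  Distance 6: (x=4, y=0), (x=5, y=1), (x=5, y=3), (x=4, y=4), (x=3, y=5), (x=2, y=6), (x=1, y=7)
  Distance 7: (x=5, y=4), (x=4, y=5), (x=3, y=6), (x=2, y=7)
  Distance 8: (x=5, y=5), (x=4, y=6), (x=3, y=7)
  Distance 9: (x=5, y=6), (x=4, y=7)
  Distance 10: (x=5, y=7)
Total reachable: 47 (grid has 47 open cells total)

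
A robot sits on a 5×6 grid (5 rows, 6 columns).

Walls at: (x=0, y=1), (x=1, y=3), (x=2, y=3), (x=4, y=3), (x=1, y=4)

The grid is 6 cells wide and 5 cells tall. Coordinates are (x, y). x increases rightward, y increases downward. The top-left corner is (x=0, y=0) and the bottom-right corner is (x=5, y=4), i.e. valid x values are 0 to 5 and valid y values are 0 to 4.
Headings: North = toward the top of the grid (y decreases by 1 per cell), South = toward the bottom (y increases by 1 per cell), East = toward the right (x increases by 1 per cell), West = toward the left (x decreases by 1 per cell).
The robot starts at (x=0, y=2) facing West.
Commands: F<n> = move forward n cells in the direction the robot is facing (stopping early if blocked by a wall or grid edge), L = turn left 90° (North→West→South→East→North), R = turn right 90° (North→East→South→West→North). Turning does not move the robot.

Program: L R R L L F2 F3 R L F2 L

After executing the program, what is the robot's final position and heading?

Start: (x=0, y=2), facing West
  L: turn left, now facing South
  R: turn right, now facing West
  R: turn right, now facing North
  L: turn left, now facing West
  L: turn left, now facing South
  F2: move forward 2, now at (x=0, y=4)
  F3: move forward 0/3 (blocked), now at (x=0, y=4)
  R: turn right, now facing West
  L: turn left, now facing South
  F2: move forward 0/2 (blocked), now at (x=0, y=4)
  L: turn left, now facing East
Final: (x=0, y=4), facing East

Answer: Final position: (x=0, y=4), facing East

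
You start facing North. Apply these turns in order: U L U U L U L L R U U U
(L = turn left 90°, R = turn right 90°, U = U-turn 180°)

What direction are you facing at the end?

Answer: Final heading: West

Derivation:
Start: North
  U (U-turn (180°)) -> South
  L (left (90° counter-clockwise)) -> East
  U (U-turn (180°)) -> West
  U (U-turn (180°)) -> East
  L (left (90° counter-clockwise)) -> North
  U (U-turn (180°)) -> South
  L (left (90° counter-clockwise)) -> East
  L (left (90° counter-clockwise)) -> North
  R (right (90° clockwise)) -> East
  U (U-turn (180°)) -> West
  U (U-turn (180°)) -> East
  U (U-turn (180°)) -> West
Final: West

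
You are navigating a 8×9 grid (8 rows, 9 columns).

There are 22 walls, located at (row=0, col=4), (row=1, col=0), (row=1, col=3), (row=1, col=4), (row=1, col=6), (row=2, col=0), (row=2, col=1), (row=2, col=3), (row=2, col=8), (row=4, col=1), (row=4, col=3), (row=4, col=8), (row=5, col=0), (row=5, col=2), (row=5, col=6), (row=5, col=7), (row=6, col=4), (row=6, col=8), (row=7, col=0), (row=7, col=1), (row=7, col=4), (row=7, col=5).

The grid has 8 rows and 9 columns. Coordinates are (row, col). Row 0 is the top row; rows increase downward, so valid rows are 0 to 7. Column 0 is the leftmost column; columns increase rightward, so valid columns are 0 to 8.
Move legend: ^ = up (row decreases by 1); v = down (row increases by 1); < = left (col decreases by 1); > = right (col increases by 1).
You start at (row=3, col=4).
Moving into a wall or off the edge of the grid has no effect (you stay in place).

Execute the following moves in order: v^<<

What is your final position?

Answer: Final position: (row=3, col=2)

Derivation:
Start: (row=3, col=4)
  v (down): (row=3, col=4) -> (row=4, col=4)
  ^ (up): (row=4, col=4) -> (row=3, col=4)
  < (left): (row=3, col=4) -> (row=3, col=3)
  < (left): (row=3, col=3) -> (row=3, col=2)
Final: (row=3, col=2)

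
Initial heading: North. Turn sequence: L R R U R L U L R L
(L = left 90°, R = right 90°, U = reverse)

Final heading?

Start: North
  L (left (90° counter-clockwise)) -> West
  R (right (90° clockwise)) -> North
  R (right (90° clockwise)) -> East
  U (U-turn (180°)) -> West
  R (right (90° clockwise)) -> North
  L (left (90° counter-clockwise)) -> West
  U (U-turn (180°)) -> East
  L (left (90° counter-clockwise)) -> North
  R (right (90° clockwise)) -> East
  L (left (90° counter-clockwise)) -> North
Final: North

Answer: Final heading: North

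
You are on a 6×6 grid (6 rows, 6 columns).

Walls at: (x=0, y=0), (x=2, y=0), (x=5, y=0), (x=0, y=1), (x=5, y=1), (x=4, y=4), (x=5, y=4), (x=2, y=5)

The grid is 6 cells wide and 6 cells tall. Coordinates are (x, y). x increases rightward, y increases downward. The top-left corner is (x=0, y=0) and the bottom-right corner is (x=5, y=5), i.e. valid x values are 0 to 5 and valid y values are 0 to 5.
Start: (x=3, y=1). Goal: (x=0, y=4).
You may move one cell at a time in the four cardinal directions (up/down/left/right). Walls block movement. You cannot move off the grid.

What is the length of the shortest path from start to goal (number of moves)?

BFS from (x=3, y=1) until reaching (x=0, y=4):
  Distance 0: (x=3, y=1)
  Distance 1: (x=3, y=0), (x=2, y=1), (x=4, y=1), (x=3, y=2)
  Distance 2: (x=4, y=0), (x=1, y=1), (x=2, y=2), (x=4, y=2), (x=3, y=3)
  Distance 3: (x=1, y=0), (x=1, y=2), (x=5, y=2), (x=2, y=3), (x=4, y=3), (x=3, y=4)
  Distance 4: (x=0, y=2), (x=1, y=3), (x=5, y=3), (x=2, y=4), (x=3, y=5)
  Distance 5: (x=0, y=3), (x=1, y=4), (x=4, y=5)
  Distance 6: (x=0, y=4), (x=1, y=5), (x=5, y=5)  <- goal reached here
One shortest path (6 moves): (x=3, y=1) -> (x=2, y=1) -> (x=1, y=1) -> (x=1, y=2) -> (x=0, y=2) -> (x=0, y=3) -> (x=0, y=4)

Answer: Shortest path length: 6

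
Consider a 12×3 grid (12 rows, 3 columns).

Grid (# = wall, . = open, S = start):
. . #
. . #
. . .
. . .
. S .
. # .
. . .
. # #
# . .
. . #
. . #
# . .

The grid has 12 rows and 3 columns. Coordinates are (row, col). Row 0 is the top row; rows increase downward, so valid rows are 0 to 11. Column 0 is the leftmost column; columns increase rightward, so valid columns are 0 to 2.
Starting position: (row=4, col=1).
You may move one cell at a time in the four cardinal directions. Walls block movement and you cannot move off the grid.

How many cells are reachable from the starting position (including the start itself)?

BFS flood-fill from (row=4, col=1):
  Distance 0: (row=4, col=1)
  Distance 1: (row=3, col=1), (row=4, col=0), (row=4, col=2)
  Distance 2: (row=2, col=1), (row=3, col=0), (row=3, col=2), (row=5, col=0), (row=5, col=2)
  Distance 3: (row=1, col=1), (row=2, col=0), (row=2, col=2), (row=6, col=0), (row=6, col=2)
  Distance 4: (row=0, col=1), (row=1, col=0), (row=6, col=1), (row=7, col=0)
  Distance 5: (row=0, col=0)
Total reachable: 19 (grid has 27 open cells total)

Answer: Reachable cells: 19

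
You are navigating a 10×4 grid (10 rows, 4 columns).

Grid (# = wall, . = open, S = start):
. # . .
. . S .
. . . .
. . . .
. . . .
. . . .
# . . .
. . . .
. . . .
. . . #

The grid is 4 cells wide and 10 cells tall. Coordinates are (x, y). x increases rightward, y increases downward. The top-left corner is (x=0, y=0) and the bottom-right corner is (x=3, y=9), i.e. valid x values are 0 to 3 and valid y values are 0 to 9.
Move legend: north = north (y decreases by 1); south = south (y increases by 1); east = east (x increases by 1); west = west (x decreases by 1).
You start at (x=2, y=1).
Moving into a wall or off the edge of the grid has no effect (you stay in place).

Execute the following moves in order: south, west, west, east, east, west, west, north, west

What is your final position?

Start: (x=2, y=1)
  south (south): (x=2, y=1) -> (x=2, y=2)
  west (west): (x=2, y=2) -> (x=1, y=2)
  west (west): (x=1, y=2) -> (x=0, y=2)
  east (east): (x=0, y=2) -> (x=1, y=2)
  east (east): (x=1, y=2) -> (x=2, y=2)
  west (west): (x=2, y=2) -> (x=1, y=2)
  west (west): (x=1, y=2) -> (x=0, y=2)
  north (north): (x=0, y=2) -> (x=0, y=1)
  west (west): blocked, stay at (x=0, y=1)
Final: (x=0, y=1)

Answer: Final position: (x=0, y=1)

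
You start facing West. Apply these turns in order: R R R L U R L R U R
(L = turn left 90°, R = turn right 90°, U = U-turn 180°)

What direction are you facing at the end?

Start: West
  R (right (90° clockwise)) -> North
  R (right (90° clockwise)) -> East
  R (right (90° clockwise)) -> South
  L (left (90° counter-clockwise)) -> East
  U (U-turn (180°)) -> West
  R (right (90° clockwise)) -> North
  L (left (90° counter-clockwise)) -> West
  R (right (90° clockwise)) -> North
  U (U-turn (180°)) -> South
  R (right (90° clockwise)) -> West
Final: West

Answer: Final heading: West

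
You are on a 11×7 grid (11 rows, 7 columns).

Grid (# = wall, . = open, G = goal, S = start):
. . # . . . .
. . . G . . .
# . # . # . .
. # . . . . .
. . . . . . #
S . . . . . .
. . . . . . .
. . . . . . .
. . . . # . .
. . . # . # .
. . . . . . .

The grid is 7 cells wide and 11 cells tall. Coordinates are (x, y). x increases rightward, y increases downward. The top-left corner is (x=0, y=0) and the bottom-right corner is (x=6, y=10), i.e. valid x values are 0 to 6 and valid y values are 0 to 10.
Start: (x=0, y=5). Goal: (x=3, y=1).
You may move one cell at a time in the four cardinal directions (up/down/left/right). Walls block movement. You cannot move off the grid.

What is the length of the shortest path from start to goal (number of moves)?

Answer: Shortest path length: 7

Derivation:
BFS from (x=0, y=5) until reaching (x=3, y=1):
  Distance 0: (x=0, y=5)
  Distance 1: (x=0, y=4), (x=1, y=5), (x=0, y=6)
  Distance 2: (x=0, y=3), (x=1, y=4), (x=2, y=5), (x=1, y=6), (x=0, y=7)
  Distance 3: (x=2, y=4), (x=3, y=5), (x=2, y=6), (x=1, y=7), (x=0, y=8)
  Distance 4: (x=2, y=3), (x=3, y=4), (x=4, y=5), (x=3, y=6), (x=2, y=7), (x=1, y=8), (x=0, y=9)
  Distance 5: (x=3, y=3), (x=4, y=4), (x=5, y=5), (x=4, y=6), (x=3, y=7), (x=2, y=8), (x=1, y=9), (x=0, y=10)
  Distance 6: (x=3, y=2), (x=4, y=3), (x=5, y=4), (x=6, y=5), (x=5, y=6), (x=4, y=7), (x=3, y=8), (x=2, y=9), (x=1, y=10)
  Distance 7: (x=3, y=1), (x=5, y=3), (x=6, y=6), (x=5, y=7), (x=2, y=10)  <- goal reached here
One shortest path (7 moves): (x=0, y=5) -> (x=1, y=5) -> (x=2, y=5) -> (x=3, y=5) -> (x=3, y=4) -> (x=3, y=3) -> (x=3, y=2) -> (x=3, y=1)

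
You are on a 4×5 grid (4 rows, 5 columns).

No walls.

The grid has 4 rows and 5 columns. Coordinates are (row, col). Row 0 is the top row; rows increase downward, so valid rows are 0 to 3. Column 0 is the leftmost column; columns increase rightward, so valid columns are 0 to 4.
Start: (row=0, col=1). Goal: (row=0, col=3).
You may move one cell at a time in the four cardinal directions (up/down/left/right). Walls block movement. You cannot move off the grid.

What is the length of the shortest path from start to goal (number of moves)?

BFS from (row=0, col=1) until reaching (row=0, col=3):
  Distance 0: (row=0, col=1)
  Distance 1: (row=0, col=0), (row=0, col=2), (row=1, col=1)
  Distance 2: (row=0, col=3), (row=1, col=0), (row=1, col=2), (row=2, col=1)  <- goal reached here
One shortest path (2 moves): (row=0, col=1) -> (row=0, col=2) -> (row=0, col=3)

Answer: Shortest path length: 2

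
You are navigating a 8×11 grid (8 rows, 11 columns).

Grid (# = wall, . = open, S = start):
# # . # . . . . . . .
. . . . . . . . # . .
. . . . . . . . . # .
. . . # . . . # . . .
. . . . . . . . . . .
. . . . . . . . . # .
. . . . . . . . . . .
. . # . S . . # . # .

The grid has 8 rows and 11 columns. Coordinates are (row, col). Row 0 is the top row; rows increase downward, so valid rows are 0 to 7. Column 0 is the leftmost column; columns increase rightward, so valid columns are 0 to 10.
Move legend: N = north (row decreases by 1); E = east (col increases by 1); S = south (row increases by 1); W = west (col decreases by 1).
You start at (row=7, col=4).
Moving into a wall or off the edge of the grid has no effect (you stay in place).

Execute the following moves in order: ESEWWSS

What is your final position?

Answer: Final position: (row=7, col=4)

Derivation:
Start: (row=7, col=4)
  E (east): (row=7, col=4) -> (row=7, col=5)
  S (south): blocked, stay at (row=7, col=5)
  E (east): (row=7, col=5) -> (row=7, col=6)
  W (west): (row=7, col=6) -> (row=7, col=5)
  W (west): (row=7, col=5) -> (row=7, col=4)
  S (south): blocked, stay at (row=7, col=4)
  S (south): blocked, stay at (row=7, col=4)
Final: (row=7, col=4)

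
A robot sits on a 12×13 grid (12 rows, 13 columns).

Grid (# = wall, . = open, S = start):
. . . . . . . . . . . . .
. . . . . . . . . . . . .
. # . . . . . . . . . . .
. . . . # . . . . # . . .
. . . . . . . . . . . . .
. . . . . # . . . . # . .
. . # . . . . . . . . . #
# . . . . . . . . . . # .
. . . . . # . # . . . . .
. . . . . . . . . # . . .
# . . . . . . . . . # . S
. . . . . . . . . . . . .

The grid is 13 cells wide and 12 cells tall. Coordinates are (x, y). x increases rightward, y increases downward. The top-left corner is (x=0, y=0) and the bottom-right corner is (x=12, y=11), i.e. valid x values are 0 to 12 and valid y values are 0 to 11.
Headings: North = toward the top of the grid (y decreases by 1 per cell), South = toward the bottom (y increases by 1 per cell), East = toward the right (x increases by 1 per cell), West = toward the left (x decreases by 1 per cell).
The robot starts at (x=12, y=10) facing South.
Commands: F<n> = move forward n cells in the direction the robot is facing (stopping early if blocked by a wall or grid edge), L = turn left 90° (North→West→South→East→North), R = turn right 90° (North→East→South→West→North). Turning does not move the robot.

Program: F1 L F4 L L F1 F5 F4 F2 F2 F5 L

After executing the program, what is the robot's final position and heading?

Start: (x=12, y=10), facing South
  F1: move forward 1, now at (x=12, y=11)
  L: turn left, now facing East
  F4: move forward 0/4 (blocked), now at (x=12, y=11)
  L: turn left, now facing North
  L: turn left, now facing West
  F1: move forward 1, now at (x=11, y=11)
  F5: move forward 5, now at (x=6, y=11)
  F4: move forward 4, now at (x=2, y=11)
  F2: move forward 2, now at (x=0, y=11)
  F2: move forward 0/2 (blocked), now at (x=0, y=11)
  F5: move forward 0/5 (blocked), now at (x=0, y=11)
  L: turn left, now facing South
Final: (x=0, y=11), facing South

Answer: Final position: (x=0, y=11), facing South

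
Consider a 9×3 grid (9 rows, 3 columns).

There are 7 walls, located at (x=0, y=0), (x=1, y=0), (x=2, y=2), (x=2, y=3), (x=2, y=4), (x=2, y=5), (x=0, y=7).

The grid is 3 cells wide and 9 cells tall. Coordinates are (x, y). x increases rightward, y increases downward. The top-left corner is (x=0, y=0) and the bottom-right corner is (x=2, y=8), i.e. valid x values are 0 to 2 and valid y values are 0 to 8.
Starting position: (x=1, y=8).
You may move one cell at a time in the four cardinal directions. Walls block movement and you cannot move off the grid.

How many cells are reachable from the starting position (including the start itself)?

BFS flood-fill from (x=1, y=8):
  Distance 0: (x=1, y=8)
  Distance 1: (x=1, y=7), (x=0, y=8), (x=2, y=8)
  Distance 2: (x=1, y=6), (x=2, y=7)
  Distance 3: (x=1, y=5), (x=0, y=6), (x=2, y=6)
  Distance 4: (x=1, y=4), (x=0, y=5)
  Distance 5: (x=1, y=3), (x=0, y=4)
  Distance 6: (x=1, y=2), (x=0, y=3)
  Distance 7: (x=1, y=1), (x=0, y=2)
  Distance 8: (x=0, y=1), (x=2, y=1)
  Distance 9: (x=2, y=0)
Total reachable: 20 (grid has 20 open cells total)

Answer: Reachable cells: 20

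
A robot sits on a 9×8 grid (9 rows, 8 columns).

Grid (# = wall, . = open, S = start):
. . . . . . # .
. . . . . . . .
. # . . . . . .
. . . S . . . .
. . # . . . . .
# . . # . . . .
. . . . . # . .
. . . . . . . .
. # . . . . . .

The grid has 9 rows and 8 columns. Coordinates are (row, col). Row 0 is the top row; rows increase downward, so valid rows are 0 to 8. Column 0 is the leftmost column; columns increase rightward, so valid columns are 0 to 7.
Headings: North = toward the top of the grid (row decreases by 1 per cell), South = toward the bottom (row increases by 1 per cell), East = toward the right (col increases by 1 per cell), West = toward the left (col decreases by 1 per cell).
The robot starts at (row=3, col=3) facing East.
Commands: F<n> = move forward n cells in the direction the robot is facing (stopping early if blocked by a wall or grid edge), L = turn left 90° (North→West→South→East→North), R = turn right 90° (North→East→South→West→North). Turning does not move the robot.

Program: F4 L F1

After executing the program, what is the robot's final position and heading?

Start: (row=3, col=3), facing East
  F4: move forward 4, now at (row=3, col=7)
  L: turn left, now facing North
  F1: move forward 1, now at (row=2, col=7)
Final: (row=2, col=7), facing North

Answer: Final position: (row=2, col=7), facing North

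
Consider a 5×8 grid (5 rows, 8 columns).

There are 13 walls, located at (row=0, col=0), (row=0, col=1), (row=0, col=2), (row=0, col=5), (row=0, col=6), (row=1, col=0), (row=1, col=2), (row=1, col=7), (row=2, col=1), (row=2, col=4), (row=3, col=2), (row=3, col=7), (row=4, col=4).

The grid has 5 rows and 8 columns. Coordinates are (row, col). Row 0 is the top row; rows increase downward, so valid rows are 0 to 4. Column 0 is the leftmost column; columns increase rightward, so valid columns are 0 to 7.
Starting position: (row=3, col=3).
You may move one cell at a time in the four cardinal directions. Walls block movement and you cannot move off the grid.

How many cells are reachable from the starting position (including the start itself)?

Answer: Reachable cells: 25

Derivation:
BFS flood-fill from (row=3, col=3):
  Distance 0: (row=3, col=3)
  Distance 1: (row=2, col=3), (row=3, col=4), (row=4, col=3)
  Distance 2: (row=1, col=3), (row=2, col=2), (row=3, col=5), (row=4, col=2)
  Distance 3: (row=0, col=3), (row=1, col=4), (row=2, col=5), (row=3, col=6), (row=4, col=1), (row=4, col=5)
  Distance 4: (row=0, col=4), (row=1, col=5), (row=2, col=6), (row=3, col=1), (row=4, col=0), (row=4, col=6)
  Distance 5: (row=1, col=6), (row=2, col=7), (row=3, col=0), (row=4, col=7)
  Distance 6: (row=2, col=0)
Total reachable: 25 (grid has 27 open cells total)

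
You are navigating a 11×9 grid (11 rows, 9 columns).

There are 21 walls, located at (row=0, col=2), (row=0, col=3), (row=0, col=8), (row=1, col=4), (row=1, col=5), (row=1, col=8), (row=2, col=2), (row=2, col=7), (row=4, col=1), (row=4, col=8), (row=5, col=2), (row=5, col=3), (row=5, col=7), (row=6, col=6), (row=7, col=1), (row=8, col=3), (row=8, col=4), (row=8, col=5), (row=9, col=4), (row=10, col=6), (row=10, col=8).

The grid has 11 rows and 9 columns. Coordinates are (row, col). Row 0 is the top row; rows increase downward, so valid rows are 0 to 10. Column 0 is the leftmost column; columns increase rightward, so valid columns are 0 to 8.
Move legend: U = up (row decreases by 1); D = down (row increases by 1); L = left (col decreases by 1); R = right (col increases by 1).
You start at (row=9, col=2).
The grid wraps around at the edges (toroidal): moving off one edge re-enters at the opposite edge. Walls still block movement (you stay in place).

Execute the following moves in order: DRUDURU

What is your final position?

Start: (row=9, col=2)
  D (down): (row=9, col=2) -> (row=10, col=2)
  R (right): (row=10, col=2) -> (row=10, col=3)
  U (up): (row=10, col=3) -> (row=9, col=3)
  D (down): (row=9, col=3) -> (row=10, col=3)
  U (up): (row=10, col=3) -> (row=9, col=3)
  R (right): blocked, stay at (row=9, col=3)
  U (up): blocked, stay at (row=9, col=3)
Final: (row=9, col=3)

Answer: Final position: (row=9, col=3)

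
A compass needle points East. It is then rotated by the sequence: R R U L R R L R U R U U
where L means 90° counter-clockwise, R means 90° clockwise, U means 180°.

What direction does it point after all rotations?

Answer: Final heading: East

Derivation:
Start: East
  R (right (90° clockwise)) -> South
  R (right (90° clockwise)) -> West
  U (U-turn (180°)) -> East
  L (left (90° counter-clockwise)) -> North
  R (right (90° clockwise)) -> East
  R (right (90° clockwise)) -> South
  L (left (90° counter-clockwise)) -> East
  R (right (90° clockwise)) -> South
  U (U-turn (180°)) -> North
  R (right (90° clockwise)) -> East
  U (U-turn (180°)) -> West
  U (U-turn (180°)) -> East
Final: East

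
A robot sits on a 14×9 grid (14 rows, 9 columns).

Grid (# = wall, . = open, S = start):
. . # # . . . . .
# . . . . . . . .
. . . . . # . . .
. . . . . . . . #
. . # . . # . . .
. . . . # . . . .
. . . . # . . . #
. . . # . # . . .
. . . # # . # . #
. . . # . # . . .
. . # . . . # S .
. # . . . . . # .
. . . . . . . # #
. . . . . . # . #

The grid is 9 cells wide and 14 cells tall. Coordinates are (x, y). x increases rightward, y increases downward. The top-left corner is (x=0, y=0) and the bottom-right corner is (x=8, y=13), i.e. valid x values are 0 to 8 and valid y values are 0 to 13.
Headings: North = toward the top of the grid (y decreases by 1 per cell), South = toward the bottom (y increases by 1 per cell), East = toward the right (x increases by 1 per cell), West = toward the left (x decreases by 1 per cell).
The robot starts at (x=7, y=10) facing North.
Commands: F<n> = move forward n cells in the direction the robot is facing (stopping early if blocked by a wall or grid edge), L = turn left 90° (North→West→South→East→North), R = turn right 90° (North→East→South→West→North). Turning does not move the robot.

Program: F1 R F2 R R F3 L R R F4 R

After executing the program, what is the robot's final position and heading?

Start: (x=7, y=10), facing North
  F1: move forward 1, now at (x=7, y=9)
  R: turn right, now facing East
  F2: move forward 1/2 (blocked), now at (x=8, y=9)
  R: turn right, now facing South
  R: turn right, now facing West
  F3: move forward 2/3 (blocked), now at (x=6, y=9)
  L: turn left, now facing South
  R: turn right, now facing West
  R: turn right, now facing North
  F4: move forward 0/4 (blocked), now at (x=6, y=9)
  R: turn right, now facing East
Final: (x=6, y=9), facing East

Answer: Final position: (x=6, y=9), facing East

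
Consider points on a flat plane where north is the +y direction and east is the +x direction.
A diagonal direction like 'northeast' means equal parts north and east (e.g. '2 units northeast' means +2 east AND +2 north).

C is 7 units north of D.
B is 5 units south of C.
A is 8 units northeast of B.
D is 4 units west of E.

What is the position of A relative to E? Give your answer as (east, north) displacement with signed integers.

Place E at the origin (east=0, north=0).
  D is 4 units west of E: delta (east=-4, north=+0); D at (east=-4, north=0).
  C is 7 units north of D: delta (east=+0, north=+7); C at (east=-4, north=7).
  B is 5 units south of C: delta (east=+0, north=-5); B at (east=-4, north=2).
  A is 8 units northeast of B: delta (east=+8, north=+8); A at (east=4, north=10).
Therefore A relative to E: (east=4, north=10).

Answer: A is at (east=4, north=10) relative to E.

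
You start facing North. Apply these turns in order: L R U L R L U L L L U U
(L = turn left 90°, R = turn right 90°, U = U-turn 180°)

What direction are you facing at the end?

Start: North
  L (left (90° counter-clockwise)) -> West
  R (right (90° clockwise)) -> North
  U (U-turn (180°)) -> South
  L (left (90° counter-clockwise)) -> East
  R (right (90° clockwise)) -> South
  L (left (90° counter-clockwise)) -> East
  U (U-turn (180°)) -> West
  L (left (90° counter-clockwise)) -> South
  L (left (90° counter-clockwise)) -> East
  L (left (90° counter-clockwise)) -> North
  U (U-turn (180°)) -> South
  U (U-turn (180°)) -> North
Final: North

Answer: Final heading: North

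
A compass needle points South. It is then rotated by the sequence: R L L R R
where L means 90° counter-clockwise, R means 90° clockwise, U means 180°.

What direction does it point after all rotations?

Answer: Final heading: West

Derivation:
Start: South
  R (right (90° clockwise)) -> West
  L (left (90° counter-clockwise)) -> South
  L (left (90° counter-clockwise)) -> East
  R (right (90° clockwise)) -> South
  R (right (90° clockwise)) -> West
Final: West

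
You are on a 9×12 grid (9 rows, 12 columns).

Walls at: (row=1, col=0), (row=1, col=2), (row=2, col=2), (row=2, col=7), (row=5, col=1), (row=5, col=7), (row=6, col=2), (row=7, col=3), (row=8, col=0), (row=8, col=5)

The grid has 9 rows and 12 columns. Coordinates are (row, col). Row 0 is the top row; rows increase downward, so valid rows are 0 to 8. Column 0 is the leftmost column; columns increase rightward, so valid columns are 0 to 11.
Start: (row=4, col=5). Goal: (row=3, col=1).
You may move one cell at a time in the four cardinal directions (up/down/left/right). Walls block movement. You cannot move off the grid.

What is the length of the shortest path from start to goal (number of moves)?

Answer: Shortest path length: 5

Derivation:
BFS from (row=4, col=5) until reaching (row=3, col=1):
  Distance 0: (row=4, col=5)
  Distance 1: (row=3, col=5), (row=4, col=4), (row=4, col=6), (row=5, col=5)
  Distance 2: (row=2, col=5), (row=3, col=4), (row=3, col=6), (row=4, col=3), (row=4, col=7), (row=5, col=4), (row=5, col=6), (row=6, col=5)
  Distance 3: (row=1, col=5), (row=2, col=4), (row=2, col=6), (row=3, col=3), (row=3, col=7), (row=4, col=2), (row=4, col=8), (row=5, col=3), (row=6, col=4), (row=6, col=6), (row=7, col=5)
  Distance 4: (row=0, col=5), (row=1, col=4), (row=1, col=6), (row=2, col=3), (row=3, col=2), (row=3, col=8), (row=4, col=1), (row=4, col=9), (row=5, col=2), (row=5, col=8), (row=6, col=3), (row=6, col=7), (row=7, col=4), (row=7, col=6)
  Distance 5: (row=0, col=4), (row=0, col=6), (row=1, col=3), (row=1, col=7), (row=2, col=8), (row=3, col=1), (row=3, col=9), (row=4, col=0), (row=4, col=10), (row=5, col=9), (row=6, col=8), (row=7, col=7), (row=8, col=4), (row=8, col=6)  <- goal reached here
One shortest path (5 moves): (row=4, col=5) -> (row=4, col=4) -> (row=4, col=3) -> (row=4, col=2) -> (row=4, col=1) -> (row=3, col=1)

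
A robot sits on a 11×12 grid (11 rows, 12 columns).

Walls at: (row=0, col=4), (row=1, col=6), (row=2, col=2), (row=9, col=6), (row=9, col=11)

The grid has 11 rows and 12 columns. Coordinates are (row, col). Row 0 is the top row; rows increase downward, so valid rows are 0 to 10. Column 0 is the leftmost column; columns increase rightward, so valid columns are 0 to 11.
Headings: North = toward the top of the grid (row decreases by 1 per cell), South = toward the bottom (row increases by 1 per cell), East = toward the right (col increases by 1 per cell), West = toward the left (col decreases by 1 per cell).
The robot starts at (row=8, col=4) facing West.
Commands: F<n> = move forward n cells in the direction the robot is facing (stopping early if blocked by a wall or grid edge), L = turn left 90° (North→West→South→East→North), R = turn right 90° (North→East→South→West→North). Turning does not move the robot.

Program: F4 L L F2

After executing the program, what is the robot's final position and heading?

Answer: Final position: (row=8, col=2), facing East

Derivation:
Start: (row=8, col=4), facing West
  F4: move forward 4, now at (row=8, col=0)
  L: turn left, now facing South
  L: turn left, now facing East
  F2: move forward 2, now at (row=8, col=2)
Final: (row=8, col=2), facing East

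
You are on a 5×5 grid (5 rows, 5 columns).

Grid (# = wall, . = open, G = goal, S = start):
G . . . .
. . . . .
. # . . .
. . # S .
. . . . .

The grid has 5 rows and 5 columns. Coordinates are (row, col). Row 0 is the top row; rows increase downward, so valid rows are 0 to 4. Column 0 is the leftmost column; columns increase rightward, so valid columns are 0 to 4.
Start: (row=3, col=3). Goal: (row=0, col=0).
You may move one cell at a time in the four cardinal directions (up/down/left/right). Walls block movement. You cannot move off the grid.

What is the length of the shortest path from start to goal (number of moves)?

BFS from (row=3, col=3) until reaching (row=0, col=0):
  Distance 0: (row=3, col=3)
  Distance 1: (row=2, col=3), (row=3, col=4), (row=4, col=3)
  Distance 2: (row=1, col=3), (row=2, col=2), (row=2, col=4), (row=4, col=2), (row=4, col=4)
  Distance 3: (row=0, col=3), (row=1, col=2), (row=1, col=4), (row=4, col=1)
  Distance 4: (row=0, col=2), (row=0, col=4), (row=1, col=1), (row=3, col=1), (row=4, col=0)
  Distance 5: (row=0, col=1), (row=1, col=0), (row=3, col=0)
  Distance 6: (row=0, col=0), (row=2, col=0)  <- goal reached here
One shortest path (6 moves): (row=3, col=3) -> (row=2, col=3) -> (row=2, col=2) -> (row=1, col=2) -> (row=1, col=1) -> (row=1, col=0) -> (row=0, col=0)

Answer: Shortest path length: 6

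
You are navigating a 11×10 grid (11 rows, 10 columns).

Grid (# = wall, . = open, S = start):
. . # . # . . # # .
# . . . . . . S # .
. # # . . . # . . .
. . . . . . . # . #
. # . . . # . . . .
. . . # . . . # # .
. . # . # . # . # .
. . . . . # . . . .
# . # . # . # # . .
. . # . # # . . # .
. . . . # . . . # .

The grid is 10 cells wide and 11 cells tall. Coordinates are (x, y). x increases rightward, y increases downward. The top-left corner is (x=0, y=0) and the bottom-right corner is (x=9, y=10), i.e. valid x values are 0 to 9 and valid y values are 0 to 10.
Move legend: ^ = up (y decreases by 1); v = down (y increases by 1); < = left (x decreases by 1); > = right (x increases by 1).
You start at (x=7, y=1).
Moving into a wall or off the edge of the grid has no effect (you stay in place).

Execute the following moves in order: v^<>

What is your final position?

Answer: Final position: (x=7, y=1)

Derivation:
Start: (x=7, y=1)
  v (down): (x=7, y=1) -> (x=7, y=2)
  ^ (up): (x=7, y=2) -> (x=7, y=1)
  < (left): (x=7, y=1) -> (x=6, y=1)
  > (right): (x=6, y=1) -> (x=7, y=1)
Final: (x=7, y=1)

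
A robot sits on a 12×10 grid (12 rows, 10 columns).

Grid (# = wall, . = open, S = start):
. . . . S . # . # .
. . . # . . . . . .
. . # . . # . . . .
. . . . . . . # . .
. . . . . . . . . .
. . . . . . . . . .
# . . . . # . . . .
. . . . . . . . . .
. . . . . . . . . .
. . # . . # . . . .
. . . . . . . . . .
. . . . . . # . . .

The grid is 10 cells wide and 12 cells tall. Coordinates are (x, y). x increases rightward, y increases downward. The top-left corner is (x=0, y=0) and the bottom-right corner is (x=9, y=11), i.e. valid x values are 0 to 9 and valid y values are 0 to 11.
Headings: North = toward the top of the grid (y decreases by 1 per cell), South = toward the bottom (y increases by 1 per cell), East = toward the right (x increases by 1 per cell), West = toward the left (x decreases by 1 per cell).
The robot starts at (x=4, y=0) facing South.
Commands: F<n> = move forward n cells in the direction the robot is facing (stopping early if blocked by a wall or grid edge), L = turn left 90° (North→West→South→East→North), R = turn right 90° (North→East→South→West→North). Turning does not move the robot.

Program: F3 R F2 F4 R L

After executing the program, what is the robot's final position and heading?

Answer: Final position: (x=0, y=3), facing West

Derivation:
Start: (x=4, y=0), facing South
  F3: move forward 3, now at (x=4, y=3)
  R: turn right, now facing West
  F2: move forward 2, now at (x=2, y=3)
  F4: move forward 2/4 (blocked), now at (x=0, y=3)
  R: turn right, now facing North
  L: turn left, now facing West
Final: (x=0, y=3), facing West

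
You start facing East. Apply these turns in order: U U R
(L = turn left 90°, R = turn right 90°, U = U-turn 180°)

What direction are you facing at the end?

Answer: Final heading: South

Derivation:
Start: East
  U (U-turn (180°)) -> West
  U (U-turn (180°)) -> East
  R (right (90° clockwise)) -> South
Final: South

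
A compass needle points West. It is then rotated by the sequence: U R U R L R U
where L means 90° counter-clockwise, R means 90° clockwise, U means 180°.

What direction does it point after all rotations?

Start: West
  U (U-turn (180°)) -> East
  R (right (90° clockwise)) -> South
  U (U-turn (180°)) -> North
  R (right (90° clockwise)) -> East
  L (left (90° counter-clockwise)) -> North
  R (right (90° clockwise)) -> East
  U (U-turn (180°)) -> West
Final: West

Answer: Final heading: West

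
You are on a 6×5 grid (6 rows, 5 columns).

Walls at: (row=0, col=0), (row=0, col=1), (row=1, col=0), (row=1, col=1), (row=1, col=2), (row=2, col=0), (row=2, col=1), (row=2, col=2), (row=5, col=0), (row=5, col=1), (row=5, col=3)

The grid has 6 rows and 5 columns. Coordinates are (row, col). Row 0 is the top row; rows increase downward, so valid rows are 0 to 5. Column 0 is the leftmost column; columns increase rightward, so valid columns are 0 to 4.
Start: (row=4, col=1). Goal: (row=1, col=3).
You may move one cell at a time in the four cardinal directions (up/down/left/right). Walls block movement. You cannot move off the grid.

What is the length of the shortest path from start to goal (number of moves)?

BFS from (row=4, col=1) until reaching (row=1, col=3):
  Distance 0: (row=4, col=1)
  Distance 1: (row=3, col=1), (row=4, col=0), (row=4, col=2)
  Distance 2: (row=3, col=0), (row=3, col=2), (row=4, col=3), (row=5, col=2)
  Distance 3: (row=3, col=3), (row=4, col=4)
  Distance 4: (row=2, col=3), (row=3, col=4), (row=5, col=4)
  Distance 5: (row=1, col=3), (row=2, col=4)  <- goal reached here
One shortest path (5 moves): (row=4, col=1) -> (row=4, col=2) -> (row=4, col=3) -> (row=3, col=3) -> (row=2, col=3) -> (row=1, col=3)

Answer: Shortest path length: 5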